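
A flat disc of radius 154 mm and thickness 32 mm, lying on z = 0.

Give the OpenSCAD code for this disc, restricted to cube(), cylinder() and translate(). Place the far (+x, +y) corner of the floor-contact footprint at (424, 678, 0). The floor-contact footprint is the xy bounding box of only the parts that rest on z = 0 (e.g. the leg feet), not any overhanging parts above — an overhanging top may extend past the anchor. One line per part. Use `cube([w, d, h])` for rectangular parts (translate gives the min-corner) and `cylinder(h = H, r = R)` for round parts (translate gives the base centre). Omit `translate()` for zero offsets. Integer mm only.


translate([270, 524, 0]) cylinder(h = 32, r = 154);


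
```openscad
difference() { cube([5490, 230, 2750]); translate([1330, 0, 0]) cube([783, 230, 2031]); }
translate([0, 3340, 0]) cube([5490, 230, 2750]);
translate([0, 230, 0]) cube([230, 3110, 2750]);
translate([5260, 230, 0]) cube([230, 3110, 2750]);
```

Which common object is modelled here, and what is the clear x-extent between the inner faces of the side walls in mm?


A single room. The interior width is 5030 mm.

Four walls enclosing a rectangle with a door in the front wall — a room. Outside width 5490 minus two 230 mm walls gives 5030 mm.


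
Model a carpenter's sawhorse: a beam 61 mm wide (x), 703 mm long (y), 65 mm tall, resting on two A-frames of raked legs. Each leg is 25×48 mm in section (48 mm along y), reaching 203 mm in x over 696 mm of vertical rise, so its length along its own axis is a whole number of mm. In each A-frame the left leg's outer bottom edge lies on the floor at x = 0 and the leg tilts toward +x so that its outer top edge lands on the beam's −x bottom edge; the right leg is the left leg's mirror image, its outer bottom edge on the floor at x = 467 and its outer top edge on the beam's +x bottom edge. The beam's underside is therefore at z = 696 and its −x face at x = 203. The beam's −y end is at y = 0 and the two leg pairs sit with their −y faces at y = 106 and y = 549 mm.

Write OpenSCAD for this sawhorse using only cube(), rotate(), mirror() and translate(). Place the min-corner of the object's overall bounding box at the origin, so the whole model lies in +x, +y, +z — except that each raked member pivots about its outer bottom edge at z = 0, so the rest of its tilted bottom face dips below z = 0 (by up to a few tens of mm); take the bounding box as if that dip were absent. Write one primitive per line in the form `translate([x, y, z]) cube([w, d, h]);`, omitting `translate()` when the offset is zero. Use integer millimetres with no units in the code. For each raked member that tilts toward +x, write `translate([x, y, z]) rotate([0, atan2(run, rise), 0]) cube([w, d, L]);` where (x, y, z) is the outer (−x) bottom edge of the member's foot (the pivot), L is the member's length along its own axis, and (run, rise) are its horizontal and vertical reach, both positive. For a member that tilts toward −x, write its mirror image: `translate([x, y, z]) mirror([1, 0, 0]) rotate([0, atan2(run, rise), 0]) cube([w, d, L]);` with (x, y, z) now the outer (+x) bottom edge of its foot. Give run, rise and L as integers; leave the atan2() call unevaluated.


// leg length = √(203² + 696²) = 725
// right-leg outer foot x = 2·203 + 61 = 467
// beam min-corner = (203, 0, 696)
translate([203, 0, 696]) cube([61, 703, 65]);
translate([0, 106, 0]) rotate([0, atan2(203, 696), 0]) cube([25, 48, 725]);
translate([467, 106, 0]) mirror([1, 0, 0]) rotate([0, atan2(203, 696), 0]) cube([25, 48, 725]);
translate([0, 549, 0]) rotate([0, atan2(203, 696), 0]) cube([25, 48, 725]);
translate([467, 549, 0]) mirror([1, 0, 0]) rotate([0, atan2(203, 696), 0]) cube([25, 48, 725]);


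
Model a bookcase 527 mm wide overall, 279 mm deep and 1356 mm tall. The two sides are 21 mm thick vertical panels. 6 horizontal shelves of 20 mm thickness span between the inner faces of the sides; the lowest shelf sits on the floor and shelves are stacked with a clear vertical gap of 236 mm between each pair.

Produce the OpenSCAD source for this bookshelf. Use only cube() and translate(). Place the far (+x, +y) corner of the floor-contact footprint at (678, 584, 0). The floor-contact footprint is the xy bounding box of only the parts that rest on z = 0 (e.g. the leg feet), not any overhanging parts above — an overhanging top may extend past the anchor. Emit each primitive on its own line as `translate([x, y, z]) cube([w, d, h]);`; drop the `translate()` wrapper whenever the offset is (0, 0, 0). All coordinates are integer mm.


translate([151, 305, 0]) cube([21, 279, 1356]);
translate([657, 305, 0]) cube([21, 279, 1356]);
translate([172, 305, 0]) cube([485, 279, 20]);
translate([172, 305, 256]) cube([485, 279, 20]);
translate([172, 305, 512]) cube([485, 279, 20]);
translate([172, 305, 768]) cube([485, 279, 20]);
translate([172, 305, 1024]) cube([485, 279, 20]);
translate([172, 305, 1280]) cube([485, 279, 20]);


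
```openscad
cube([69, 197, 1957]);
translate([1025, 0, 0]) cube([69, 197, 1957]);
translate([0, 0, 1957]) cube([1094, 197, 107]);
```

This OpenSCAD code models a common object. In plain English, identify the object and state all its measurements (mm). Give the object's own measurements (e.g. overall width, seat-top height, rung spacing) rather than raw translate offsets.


A door frame. The clear opening is 956 mm wide and 1957 mm high. Two 69 mm wide jambs, 197 mm deep, stand either side of the opening from the floor to the top of the opening. A 107 mm thick head sits across the top of both jambs, spanning the full outside width of the frame.


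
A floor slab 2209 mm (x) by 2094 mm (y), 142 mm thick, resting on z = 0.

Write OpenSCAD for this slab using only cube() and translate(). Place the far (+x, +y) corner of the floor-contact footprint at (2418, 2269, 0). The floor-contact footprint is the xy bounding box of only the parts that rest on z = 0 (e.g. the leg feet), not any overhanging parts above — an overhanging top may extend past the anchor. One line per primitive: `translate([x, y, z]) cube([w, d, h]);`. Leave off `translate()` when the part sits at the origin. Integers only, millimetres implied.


translate([209, 175, 0]) cube([2209, 2094, 142]);


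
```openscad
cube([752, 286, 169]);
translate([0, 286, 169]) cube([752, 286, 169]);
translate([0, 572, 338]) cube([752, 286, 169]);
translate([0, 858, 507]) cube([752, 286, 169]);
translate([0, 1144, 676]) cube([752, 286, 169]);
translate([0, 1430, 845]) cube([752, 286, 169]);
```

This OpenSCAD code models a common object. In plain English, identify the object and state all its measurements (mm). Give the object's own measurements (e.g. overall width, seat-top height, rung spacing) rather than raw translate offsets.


A straight staircase of 6 solid steps. Each step is 752 mm wide (x), 286 mm deep (y, the going) and 169 mm tall (the rise). The first step rests on the floor; each subsequent step sits one going further in +y and one rise higher in +z, directly behind and above the previous step with no overlap.


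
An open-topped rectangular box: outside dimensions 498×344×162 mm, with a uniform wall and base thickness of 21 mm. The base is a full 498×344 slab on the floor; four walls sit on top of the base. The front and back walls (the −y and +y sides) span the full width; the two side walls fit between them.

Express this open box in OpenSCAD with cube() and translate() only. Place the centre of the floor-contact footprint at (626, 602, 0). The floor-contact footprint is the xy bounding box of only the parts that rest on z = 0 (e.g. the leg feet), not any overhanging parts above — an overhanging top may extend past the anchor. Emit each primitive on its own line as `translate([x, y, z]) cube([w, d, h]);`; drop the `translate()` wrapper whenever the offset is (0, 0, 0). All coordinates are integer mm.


translate([377, 430, 0]) cube([498, 344, 21]);
translate([377, 430, 21]) cube([498, 21, 141]);
translate([377, 753, 21]) cube([498, 21, 141]);
translate([377, 451, 21]) cube([21, 302, 141]);
translate([854, 451, 21]) cube([21, 302, 141]);


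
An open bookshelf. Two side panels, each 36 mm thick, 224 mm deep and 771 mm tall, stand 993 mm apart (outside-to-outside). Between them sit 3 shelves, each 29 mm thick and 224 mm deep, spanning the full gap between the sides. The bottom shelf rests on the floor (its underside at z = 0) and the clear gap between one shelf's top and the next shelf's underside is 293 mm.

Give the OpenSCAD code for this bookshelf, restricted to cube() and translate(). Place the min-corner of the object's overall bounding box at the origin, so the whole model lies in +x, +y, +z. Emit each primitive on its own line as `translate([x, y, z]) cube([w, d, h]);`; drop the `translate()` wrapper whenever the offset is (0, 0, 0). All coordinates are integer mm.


cube([36, 224, 771]);
translate([957, 0, 0]) cube([36, 224, 771]);
translate([36, 0, 0]) cube([921, 224, 29]);
translate([36, 0, 322]) cube([921, 224, 29]);
translate([36, 0, 644]) cube([921, 224, 29]);


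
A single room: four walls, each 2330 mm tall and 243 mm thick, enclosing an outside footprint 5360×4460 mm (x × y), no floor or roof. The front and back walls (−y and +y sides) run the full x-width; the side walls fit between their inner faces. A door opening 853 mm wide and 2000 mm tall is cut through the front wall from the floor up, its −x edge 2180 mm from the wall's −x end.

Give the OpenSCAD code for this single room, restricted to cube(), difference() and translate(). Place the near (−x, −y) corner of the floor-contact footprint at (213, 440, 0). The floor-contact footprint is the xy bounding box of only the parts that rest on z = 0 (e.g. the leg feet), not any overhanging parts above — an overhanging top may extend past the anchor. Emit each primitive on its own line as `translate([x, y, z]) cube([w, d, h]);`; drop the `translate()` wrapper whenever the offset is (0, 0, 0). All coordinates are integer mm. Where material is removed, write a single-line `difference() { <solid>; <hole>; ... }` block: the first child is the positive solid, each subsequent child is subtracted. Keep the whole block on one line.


difference() { translate([213, 440, 0]) cube([5360, 243, 2330]); translate([2393, 440, 0]) cube([853, 243, 2000]); }
translate([213, 4657, 0]) cube([5360, 243, 2330]);
translate([213, 683, 0]) cube([243, 3974, 2330]);
translate([5330, 683, 0]) cube([243, 3974, 2330]);


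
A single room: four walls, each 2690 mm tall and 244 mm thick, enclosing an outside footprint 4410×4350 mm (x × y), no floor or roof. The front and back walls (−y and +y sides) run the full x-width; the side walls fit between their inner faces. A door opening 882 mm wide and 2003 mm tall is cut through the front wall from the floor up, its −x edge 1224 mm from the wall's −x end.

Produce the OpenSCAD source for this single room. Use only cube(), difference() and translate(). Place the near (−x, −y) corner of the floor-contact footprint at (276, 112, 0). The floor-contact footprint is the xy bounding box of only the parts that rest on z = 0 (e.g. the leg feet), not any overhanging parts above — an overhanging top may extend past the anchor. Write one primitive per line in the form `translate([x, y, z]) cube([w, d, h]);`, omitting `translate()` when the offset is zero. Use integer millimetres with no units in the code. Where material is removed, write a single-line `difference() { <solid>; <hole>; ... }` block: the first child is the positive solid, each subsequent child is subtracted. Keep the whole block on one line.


difference() { translate([276, 112, 0]) cube([4410, 244, 2690]); translate([1500, 112, 0]) cube([882, 244, 2003]); }
translate([276, 4218, 0]) cube([4410, 244, 2690]);
translate([276, 356, 0]) cube([244, 3862, 2690]);
translate([4442, 356, 0]) cube([244, 3862, 2690]);


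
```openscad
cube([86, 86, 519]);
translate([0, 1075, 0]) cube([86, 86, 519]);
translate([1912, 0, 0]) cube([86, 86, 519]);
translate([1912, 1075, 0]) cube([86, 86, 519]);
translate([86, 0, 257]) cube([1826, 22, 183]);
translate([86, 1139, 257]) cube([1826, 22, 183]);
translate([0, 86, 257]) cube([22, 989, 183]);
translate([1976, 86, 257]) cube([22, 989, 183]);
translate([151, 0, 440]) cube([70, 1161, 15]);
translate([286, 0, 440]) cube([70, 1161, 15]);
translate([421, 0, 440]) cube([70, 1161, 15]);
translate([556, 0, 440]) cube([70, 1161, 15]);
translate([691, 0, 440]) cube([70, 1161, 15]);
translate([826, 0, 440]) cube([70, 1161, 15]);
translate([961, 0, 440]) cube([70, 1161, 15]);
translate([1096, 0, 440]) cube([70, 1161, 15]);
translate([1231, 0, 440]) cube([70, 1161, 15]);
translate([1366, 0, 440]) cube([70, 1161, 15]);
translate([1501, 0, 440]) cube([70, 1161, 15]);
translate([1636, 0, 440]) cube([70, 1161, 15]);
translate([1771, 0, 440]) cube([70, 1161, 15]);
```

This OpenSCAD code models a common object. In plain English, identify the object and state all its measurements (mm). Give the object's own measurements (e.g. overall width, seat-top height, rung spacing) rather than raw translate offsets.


A bed frame 1998 mm long (x) by 1161 mm wide (y). Four 86×86 mm corner posts, 519 mm tall, at the corners of the footprint. Four rails of 22 mm thickness and 183 mm height run between adjacent posts with their undersides at z = 257 mm, their outer faces flush with the outside of the frame (the two x-running rails run between the posts' inner faces; the two y-running rails run between the posts' inner faces). 13 slats, each 70 mm wide (x) and 15 mm thick, lie across the top of the two x-running rails, running the full 1161 mm width of the frame in y; along x they sit between the end posts with a 65 mm gap after the −x posts and between neighbouring slats, leaving 71 mm before the +x posts.


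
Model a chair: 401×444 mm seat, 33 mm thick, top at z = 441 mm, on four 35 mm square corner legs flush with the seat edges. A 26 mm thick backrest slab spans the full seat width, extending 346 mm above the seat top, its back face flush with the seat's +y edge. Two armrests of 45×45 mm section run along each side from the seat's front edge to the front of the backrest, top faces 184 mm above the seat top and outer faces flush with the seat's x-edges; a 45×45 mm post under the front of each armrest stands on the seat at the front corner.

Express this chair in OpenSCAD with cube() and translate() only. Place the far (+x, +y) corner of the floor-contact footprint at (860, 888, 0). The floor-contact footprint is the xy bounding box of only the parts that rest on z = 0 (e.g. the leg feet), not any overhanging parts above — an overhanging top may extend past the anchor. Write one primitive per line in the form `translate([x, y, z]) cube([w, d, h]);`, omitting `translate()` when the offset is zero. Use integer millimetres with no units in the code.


// leg_h = 441 - 33 = 408
// arm post h = 184 - 45 = 139
translate([459, 444, 408]) cube([401, 444, 33]);
translate([459, 444, 0]) cube([35, 35, 408]);
translate([825, 444, 0]) cube([35, 35, 408]);
translate([459, 853, 0]) cube([35, 35, 408]);
translate([825, 853, 0]) cube([35, 35, 408]);
translate([459, 862, 441]) cube([401, 26, 346]);
translate([459, 444, 580]) cube([45, 418, 45]);
translate([815, 444, 580]) cube([45, 418, 45]);
translate([459, 444, 441]) cube([45, 45, 139]);
translate([815, 444, 441]) cube([45, 45, 139]);


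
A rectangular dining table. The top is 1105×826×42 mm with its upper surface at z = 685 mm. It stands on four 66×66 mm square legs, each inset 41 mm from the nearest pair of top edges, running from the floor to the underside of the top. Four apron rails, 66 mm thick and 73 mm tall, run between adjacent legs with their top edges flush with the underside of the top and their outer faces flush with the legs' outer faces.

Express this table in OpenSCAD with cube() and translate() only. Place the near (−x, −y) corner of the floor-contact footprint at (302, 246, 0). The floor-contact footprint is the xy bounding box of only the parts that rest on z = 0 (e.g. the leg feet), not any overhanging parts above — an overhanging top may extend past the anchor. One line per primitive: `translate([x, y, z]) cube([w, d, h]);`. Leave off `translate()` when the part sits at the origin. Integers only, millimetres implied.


translate([261, 205, 643]) cube([1105, 826, 42]);
translate([302, 246, 0]) cube([66, 66, 643]);
translate([1259, 246, 0]) cube([66, 66, 643]);
translate([302, 924, 0]) cube([66, 66, 643]);
translate([1259, 924, 0]) cube([66, 66, 643]);
translate([368, 246, 570]) cube([891, 66, 73]);
translate([368, 924, 570]) cube([891, 66, 73]);
translate([302, 312, 570]) cube([66, 612, 73]);
translate([1259, 312, 570]) cube([66, 612, 73]);


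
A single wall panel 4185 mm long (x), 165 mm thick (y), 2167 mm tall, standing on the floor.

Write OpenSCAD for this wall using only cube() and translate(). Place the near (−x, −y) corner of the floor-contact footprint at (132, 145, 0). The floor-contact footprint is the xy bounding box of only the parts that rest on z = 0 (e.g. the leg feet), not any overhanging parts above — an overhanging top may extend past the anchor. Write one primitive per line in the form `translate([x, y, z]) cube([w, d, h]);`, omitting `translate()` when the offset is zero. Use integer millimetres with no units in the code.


translate([132, 145, 0]) cube([4185, 165, 2167]);


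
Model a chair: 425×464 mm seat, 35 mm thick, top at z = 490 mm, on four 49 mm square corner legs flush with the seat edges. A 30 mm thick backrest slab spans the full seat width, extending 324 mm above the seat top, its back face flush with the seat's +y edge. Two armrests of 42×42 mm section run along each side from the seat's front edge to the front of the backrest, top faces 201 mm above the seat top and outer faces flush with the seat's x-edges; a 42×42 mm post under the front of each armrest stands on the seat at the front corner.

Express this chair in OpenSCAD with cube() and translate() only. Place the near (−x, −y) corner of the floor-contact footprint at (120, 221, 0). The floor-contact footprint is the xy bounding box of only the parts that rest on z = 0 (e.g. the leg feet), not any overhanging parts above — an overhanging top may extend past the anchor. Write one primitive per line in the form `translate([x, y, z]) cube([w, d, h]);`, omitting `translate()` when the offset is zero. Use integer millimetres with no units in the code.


translate([120, 221, 455]) cube([425, 464, 35]);
translate([120, 221, 0]) cube([49, 49, 455]);
translate([496, 221, 0]) cube([49, 49, 455]);
translate([120, 636, 0]) cube([49, 49, 455]);
translate([496, 636, 0]) cube([49, 49, 455]);
translate([120, 655, 490]) cube([425, 30, 324]);
translate([120, 221, 649]) cube([42, 434, 42]);
translate([503, 221, 649]) cube([42, 434, 42]);
translate([120, 221, 490]) cube([42, 42, 159]);
translate([503, 221, 490]) cube([42, 42, 159]);


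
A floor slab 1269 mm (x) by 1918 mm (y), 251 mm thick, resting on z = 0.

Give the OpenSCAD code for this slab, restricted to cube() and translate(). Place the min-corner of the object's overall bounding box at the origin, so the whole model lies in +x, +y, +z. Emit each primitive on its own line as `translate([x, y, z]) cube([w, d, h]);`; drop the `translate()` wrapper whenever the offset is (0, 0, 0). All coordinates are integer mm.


cube([1269, 1918, 251]);


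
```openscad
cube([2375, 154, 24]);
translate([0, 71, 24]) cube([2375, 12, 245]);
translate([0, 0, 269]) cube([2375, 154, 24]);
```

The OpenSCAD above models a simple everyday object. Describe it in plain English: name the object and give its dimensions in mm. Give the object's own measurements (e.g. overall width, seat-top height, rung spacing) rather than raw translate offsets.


An I-beam lying along x, 2375 mm long. Overall section height 293 mm. Two flanges 154 mm wide (y) and 24 mm thick, one on the floor and one at the top; a web 12 mm thick runs between them, centred on the flange width.


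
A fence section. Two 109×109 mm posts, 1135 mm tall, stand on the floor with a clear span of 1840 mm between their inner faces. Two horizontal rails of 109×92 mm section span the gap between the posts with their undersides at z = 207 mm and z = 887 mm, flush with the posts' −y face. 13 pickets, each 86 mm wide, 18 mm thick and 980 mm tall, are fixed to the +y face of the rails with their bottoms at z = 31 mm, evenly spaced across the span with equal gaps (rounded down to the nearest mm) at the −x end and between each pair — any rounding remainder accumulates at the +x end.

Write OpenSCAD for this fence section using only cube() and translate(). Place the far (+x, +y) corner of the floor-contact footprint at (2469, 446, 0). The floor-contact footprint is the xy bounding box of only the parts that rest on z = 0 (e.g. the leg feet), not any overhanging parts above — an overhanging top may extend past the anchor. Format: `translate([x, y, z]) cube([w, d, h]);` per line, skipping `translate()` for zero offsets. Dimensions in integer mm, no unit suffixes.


translate([411, 337, 0]) cube([109, 109, 1135]);
translate([2360, 337, 0]) cube([109, 109, 1135]);
translate([520, 337, 207]) cube([1840, 109, 92]);
translate([520, 337, 887]) cube([1840, 109, 92]);
translate([571, 446, 31]) cube([86, 18, 980]);
translate([708, 446, 31]) cube([86, 18, 980]);
translate([845, 446, 31]) cube([86, 18, 980]);
translate([982, 446, 31]) cube([86, 18, 980]);
translate([1119, 446, 31]) cube([86, 18, 980]);
translate([1256, 446, 31]) cube([86, 18, 980]);
translate([1393, 446, 31]) cube([86, 18, 980]);
translate([1530, 446, 31]) cube([86, 18, 980]);
translate([1667, 446, 31]) cube([86, 18, 980]);
translate([1804, 446, 31]) cube([86, 18, 980]);
translate([1941, 446, 31]) cube([86, 18, 980]);
translate([2078, 446, 31]) cube([86, 18, 980]);
translate([2215, 446, 31]) cube([86, 18, 980]);


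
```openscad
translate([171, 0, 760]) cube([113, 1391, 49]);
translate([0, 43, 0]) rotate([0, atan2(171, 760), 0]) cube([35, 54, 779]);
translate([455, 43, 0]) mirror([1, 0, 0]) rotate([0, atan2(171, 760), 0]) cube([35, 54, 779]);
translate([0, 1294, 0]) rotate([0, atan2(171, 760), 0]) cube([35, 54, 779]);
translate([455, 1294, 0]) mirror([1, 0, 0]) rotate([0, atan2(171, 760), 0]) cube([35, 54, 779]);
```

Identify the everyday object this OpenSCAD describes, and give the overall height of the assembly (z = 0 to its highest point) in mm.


A sawhorse. The overall height is 809 mm.

A beam across two mirrored pairs of raked legs — a sawhorse. The beam's underside is at z = 760 (matching the legs' vertical rise in atan2(171, 760)) and the beam is 49 mm tall, so its top is at 760 + 49 = 809 mm. The raked legs top out at the beam's underside, so that is the highest point.


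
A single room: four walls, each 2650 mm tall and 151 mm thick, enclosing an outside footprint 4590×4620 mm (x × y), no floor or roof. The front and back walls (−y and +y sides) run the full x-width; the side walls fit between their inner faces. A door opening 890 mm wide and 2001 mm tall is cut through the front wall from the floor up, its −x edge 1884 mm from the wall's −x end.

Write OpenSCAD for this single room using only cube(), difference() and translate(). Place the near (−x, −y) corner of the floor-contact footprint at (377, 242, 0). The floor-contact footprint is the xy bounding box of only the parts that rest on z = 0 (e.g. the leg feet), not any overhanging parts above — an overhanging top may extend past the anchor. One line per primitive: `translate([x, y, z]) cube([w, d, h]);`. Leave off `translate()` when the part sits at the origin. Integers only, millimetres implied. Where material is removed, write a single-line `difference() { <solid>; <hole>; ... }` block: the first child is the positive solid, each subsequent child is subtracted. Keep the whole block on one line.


difference() { translate([377, 242, 0]) cube([4590, 151, 2650]); translate([2261, 242, 0]) cube([890, 151, 2001]); }
translate([377, 4711, 0]) cube([4590, 151, 2650]);
translate([377, 393, 0]) cube([151, 4318, 2650]);
translate([4816, 393, 0]) cube([151, 4318, 2650]);


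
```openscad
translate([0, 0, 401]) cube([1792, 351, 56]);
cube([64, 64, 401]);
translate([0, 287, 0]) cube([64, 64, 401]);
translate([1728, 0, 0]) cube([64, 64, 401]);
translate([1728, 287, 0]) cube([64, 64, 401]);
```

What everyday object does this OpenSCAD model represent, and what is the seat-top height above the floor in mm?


A bench. The seat-top height is 457 mm.

A long slab on four corner posts — a bench. The slab sits at z = 401 with thickness 56, so the top is 401 + 56 = 457 mm.


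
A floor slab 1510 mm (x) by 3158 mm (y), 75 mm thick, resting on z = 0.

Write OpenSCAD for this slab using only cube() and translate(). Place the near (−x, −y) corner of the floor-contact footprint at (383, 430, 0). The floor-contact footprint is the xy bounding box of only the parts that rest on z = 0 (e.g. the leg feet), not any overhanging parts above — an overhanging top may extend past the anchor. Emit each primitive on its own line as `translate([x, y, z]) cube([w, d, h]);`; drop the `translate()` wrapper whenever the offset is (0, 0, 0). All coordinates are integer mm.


translate([383, 430, 0]) cube([1510, 3158, 75]);


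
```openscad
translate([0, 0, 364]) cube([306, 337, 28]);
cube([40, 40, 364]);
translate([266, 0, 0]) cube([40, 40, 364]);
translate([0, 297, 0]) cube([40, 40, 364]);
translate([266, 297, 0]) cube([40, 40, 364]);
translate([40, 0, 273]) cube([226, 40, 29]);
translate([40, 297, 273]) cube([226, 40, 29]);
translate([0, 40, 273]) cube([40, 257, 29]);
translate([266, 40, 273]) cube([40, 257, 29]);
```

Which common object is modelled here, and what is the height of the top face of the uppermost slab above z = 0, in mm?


A stool. The seat height is 392 mm.

A 306×337×28 slab at z = 364 on four corner posts — a stool. The seat top is 364 + 28 = 392 mm.


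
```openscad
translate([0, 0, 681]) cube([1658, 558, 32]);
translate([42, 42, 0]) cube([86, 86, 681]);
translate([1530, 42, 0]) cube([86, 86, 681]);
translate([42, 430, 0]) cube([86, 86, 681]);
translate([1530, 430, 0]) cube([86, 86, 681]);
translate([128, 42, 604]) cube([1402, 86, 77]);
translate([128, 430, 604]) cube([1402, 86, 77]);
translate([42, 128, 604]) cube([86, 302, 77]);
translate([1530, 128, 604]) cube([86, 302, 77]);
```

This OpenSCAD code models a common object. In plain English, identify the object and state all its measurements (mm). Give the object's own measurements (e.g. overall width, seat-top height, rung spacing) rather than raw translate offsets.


A table: top 1658 mm (x) × 558 mm (y), 32 mm thick, upper face at z = 713 mm, on four 86×86 mm square legs, each inset 42 mm from the nearest pair of top edges from z = 0 to the bottom of the top. Four apron rails, 86 mm thick and 77 mm tall, run between adjacent legs with their top edges flush with the underside of the top and their outer faces flush with the legs' outer faces.


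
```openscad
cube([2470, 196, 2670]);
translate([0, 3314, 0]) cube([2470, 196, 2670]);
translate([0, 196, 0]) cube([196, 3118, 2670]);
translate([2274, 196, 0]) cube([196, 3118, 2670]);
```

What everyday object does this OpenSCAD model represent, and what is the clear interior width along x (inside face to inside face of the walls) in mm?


A house (or room) frame. The interior width is 2078 mm.

Four 2670 mm walls enclosing a rectangle with no floor or roof — a room or house frame. Outside width is 2470 mm and wall thickness is 196 mm, so the interior width is 2470 − 2 × 196 = 2078 mm.


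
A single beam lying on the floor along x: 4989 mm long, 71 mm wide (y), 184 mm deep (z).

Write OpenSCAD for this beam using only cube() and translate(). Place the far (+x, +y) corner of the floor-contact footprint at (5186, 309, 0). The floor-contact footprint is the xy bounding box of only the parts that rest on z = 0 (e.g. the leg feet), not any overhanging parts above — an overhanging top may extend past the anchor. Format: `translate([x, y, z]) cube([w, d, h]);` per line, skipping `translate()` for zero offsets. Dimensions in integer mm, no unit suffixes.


translate([197, 238, 0]) cube([4989, 71, 184]);


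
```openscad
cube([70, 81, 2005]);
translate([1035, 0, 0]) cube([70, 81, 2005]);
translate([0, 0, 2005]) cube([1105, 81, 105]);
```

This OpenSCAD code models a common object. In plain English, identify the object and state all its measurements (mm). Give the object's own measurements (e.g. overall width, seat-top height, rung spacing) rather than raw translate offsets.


A door frame. The clear opening is 965 mm wide and 2005 mm high. Two 70 mm wide jambs, 81 mm deep, stand either side of the opening from the floor to the top of the opening. A 105 mm thick head sits across the top of both jambs, spanning the full outside width of the frame.


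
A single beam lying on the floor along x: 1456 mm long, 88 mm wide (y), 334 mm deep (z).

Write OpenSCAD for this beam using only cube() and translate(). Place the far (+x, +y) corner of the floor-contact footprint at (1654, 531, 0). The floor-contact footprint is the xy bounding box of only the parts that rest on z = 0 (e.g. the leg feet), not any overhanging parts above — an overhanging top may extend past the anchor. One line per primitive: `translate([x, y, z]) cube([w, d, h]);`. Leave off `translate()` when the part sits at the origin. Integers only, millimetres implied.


translate([198, 443, 0]) cube([1456, 88, 334]);


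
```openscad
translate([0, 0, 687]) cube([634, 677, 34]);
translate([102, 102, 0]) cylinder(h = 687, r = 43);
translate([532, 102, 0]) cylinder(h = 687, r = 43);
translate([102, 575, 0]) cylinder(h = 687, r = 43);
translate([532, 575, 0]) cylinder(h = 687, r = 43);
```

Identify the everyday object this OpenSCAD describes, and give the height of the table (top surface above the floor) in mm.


A table. The table height is 721 mm.

A 634×677×34 slab sits at z = 687 on four Ø86 mm round legs — a table. The top surface is at 687 + 34 = 721 mm.


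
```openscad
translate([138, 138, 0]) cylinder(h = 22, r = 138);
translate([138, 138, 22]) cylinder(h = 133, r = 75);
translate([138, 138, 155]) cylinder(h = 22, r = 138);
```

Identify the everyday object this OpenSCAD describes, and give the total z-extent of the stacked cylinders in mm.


A spool. The overall height is 177 mm.

Three coaxial cylinders, large–small–large — a spool. Two 22 mm flanges and a 133 mm core give 22 + 133 + 22 = 177 mm.


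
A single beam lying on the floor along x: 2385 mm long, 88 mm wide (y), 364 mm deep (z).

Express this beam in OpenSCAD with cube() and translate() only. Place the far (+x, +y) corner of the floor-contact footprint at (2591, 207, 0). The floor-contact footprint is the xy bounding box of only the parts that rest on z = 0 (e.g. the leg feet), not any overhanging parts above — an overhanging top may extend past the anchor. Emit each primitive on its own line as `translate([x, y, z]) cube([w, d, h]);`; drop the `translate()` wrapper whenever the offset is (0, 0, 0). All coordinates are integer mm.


translate([206, 119, 0]) cube([2385, 88, 364]);


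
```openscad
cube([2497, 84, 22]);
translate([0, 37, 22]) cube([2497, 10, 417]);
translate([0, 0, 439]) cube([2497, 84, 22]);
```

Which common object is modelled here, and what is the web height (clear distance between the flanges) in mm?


An I-beam. The web height is 417 mm.

Two wide flanges with a thin centred web — an I-beam. Overall 461 mm minus two 22 mm flanges gives a web of 461 − 2·22 = 417 mm.


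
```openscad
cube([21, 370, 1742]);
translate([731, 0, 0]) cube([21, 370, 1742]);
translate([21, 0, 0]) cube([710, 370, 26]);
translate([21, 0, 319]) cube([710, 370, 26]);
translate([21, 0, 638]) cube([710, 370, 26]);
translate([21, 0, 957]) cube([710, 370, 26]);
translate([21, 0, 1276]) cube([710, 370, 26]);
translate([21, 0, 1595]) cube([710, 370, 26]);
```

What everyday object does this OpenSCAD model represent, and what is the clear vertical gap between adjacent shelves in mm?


A bookshelf. The clear shelf gap is 293 mm.

Two tall side panels with 6 horizontal boards between them — a bookshelf. The first two shelf undersides are at z = 0 and z = 319; with shelf thickness 26, the clear gap is 319 − 0 − 26 = 293 mm.


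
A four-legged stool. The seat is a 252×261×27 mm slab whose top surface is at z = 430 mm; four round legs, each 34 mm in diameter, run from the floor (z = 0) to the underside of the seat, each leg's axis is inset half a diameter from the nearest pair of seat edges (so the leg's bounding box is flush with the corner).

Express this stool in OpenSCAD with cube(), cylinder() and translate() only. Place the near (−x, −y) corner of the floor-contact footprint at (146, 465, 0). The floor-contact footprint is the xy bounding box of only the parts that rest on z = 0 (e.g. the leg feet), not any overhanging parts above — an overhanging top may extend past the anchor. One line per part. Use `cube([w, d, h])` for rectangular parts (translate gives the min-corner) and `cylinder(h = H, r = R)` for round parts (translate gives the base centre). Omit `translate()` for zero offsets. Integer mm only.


translate([146, 465, 403]) cube([252, 261, 27]);
translate([163, 482, 0]) cylinder(h = 403, r = 17);
translate([381, 482, 0]) cylinder(h = 403, r = 17);
translate([163, 709, 0]) cylinder(h = 403, r = 17);
translate([381, 709, 0]) cylinder(h = 403, r = 17);


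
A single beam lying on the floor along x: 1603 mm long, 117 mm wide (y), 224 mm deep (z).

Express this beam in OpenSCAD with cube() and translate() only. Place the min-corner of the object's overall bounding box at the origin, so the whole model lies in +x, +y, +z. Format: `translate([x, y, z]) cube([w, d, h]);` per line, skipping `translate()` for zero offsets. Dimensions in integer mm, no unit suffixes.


cube([1603, 117, 224]);


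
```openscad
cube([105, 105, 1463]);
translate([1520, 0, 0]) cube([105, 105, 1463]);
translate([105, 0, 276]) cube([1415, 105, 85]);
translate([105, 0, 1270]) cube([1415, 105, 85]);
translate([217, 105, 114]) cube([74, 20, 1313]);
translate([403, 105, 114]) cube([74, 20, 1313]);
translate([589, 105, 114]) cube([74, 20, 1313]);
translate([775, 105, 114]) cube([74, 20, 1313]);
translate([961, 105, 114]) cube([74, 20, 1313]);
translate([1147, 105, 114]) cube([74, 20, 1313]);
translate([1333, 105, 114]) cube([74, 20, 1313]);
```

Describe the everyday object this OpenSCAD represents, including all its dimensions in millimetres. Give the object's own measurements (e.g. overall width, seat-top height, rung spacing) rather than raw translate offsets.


A fence section. Two 105×105 mm posts, 1463 mm tall, stand on the floor with a clear span of 1415 mm between their inner faces. Two horizontal rails of 105×85 mm section span the gap between the posts with their undersides at z = 276 mm and z = 1270 mm, flush with the posts' −y face. 7 pickets, each 74 mm wide, 20 mm thick and 1313 mm tall, are fixed to the +y face of the rails with their bottoms at z = 114 mm, spaced across the span with a 112 mm gap after the −x post and between neighbouring pickets, with 113 mm left before the +x post.


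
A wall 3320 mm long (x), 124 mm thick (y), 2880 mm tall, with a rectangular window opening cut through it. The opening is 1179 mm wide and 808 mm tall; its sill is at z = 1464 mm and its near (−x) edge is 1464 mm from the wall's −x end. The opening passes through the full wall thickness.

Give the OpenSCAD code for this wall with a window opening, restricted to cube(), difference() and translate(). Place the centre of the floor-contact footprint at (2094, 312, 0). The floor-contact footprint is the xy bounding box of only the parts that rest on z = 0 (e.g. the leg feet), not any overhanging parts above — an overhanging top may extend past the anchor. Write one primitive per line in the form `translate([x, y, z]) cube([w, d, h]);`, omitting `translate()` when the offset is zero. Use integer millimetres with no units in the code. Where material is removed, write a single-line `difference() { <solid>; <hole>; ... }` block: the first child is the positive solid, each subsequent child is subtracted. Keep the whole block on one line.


difference() { translate([434, 250, 0]) cube([3320, 124, 2880]); translate([1898, 250, 1464]) cube([1179, 124, 808]); }


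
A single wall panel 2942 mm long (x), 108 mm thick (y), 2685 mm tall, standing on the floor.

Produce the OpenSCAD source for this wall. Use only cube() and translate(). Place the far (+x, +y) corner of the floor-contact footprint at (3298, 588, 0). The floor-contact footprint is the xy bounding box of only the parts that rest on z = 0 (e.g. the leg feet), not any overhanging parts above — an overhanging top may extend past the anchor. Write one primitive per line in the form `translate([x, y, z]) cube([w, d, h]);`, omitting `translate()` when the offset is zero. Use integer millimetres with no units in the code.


translate([356, 480, 0]) cube([2942, 108, 2685]);


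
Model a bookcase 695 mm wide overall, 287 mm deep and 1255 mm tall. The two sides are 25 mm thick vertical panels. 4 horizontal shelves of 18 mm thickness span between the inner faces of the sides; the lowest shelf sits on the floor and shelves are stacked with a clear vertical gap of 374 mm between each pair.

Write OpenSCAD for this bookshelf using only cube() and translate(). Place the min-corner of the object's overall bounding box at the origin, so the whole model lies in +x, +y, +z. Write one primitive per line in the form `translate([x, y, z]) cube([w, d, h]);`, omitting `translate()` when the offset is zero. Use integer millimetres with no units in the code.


cube([25, 287, 1255]);
translate([670, 0, 0]) cube([25, 287, 1255]);
translate([25, 0, 0]) cube([645, 287, 18]);
translate([25, 0, 392]) cube([645, 287, 18]);
translate([25, 0, 784]) cube([645, 287, 18]);
translate([25, 0, 1176]) cube([645, 287, 18]);


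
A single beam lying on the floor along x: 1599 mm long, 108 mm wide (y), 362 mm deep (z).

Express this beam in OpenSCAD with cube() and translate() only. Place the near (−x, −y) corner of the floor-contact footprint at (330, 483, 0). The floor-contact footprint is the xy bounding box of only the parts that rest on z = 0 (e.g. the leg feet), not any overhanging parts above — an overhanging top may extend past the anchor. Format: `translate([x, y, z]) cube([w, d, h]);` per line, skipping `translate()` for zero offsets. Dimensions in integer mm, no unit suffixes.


translate([330, 483, 0]) cube([1599, 108, 362]);


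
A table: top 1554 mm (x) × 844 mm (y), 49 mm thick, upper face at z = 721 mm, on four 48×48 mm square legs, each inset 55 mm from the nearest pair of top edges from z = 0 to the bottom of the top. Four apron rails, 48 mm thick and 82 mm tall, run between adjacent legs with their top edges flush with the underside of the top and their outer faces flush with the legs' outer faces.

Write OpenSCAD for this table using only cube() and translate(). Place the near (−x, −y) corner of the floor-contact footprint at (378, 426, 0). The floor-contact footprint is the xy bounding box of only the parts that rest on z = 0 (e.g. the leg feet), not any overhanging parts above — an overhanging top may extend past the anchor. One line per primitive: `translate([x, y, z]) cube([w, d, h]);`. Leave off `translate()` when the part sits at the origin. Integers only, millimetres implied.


translate([323, 371, 672]) cube([1554, 844, 49]);
translate([378, 426, 0]) cube([48, 48, 672]);
translate([1774, 426, 0]) cube([48, 48, 672]);
translate([378, 1112, 0]) cube([48, 48, 672]);
translate([1774, 1112, 0]) cube([48, 48, 672]);
translate([426, 426, 590]) cube([1348, 48, 82]);
translate([426, 1112, 590]) cube([1348, 48, 82]);
translate([378, 474, 590]) cube([48, 638, 82]);
translate([1774, 474, 590]) cube([48, 638, 82]);


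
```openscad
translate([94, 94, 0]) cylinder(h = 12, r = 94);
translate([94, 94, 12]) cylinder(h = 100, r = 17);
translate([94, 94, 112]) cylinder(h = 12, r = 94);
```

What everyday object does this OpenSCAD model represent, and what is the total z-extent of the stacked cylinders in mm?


A spool. The overall height is 124 mm.

Three coaxial cylinders, large–small–large — a spool. Two 12 mm flanges and a 100 mm core give 12 + 100 + 12 = 124 mm.
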